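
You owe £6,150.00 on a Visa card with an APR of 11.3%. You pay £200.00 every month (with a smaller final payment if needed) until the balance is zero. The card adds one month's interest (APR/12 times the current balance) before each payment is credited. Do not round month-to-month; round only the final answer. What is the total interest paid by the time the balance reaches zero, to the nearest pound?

£1,145

Monthly rate r = 11.3%/12 = 0.941667% = 0.00941667.
Payoff takes n = ⌈−ln(1 − rB₀/P)/ln(1+r)⌉ = ⌈36.476⌉ = 37 payments; the last is £95.41.
Total paid = 36·£200.00 + £95.41 = £7,295.41.
Total interest = total paid − principal = £7,295.41 − £6,150.00 = £1,145.41.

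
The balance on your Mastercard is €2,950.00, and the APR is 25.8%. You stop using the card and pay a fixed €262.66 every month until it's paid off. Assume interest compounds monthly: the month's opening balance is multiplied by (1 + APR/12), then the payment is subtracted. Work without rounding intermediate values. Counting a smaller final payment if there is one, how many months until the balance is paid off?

Monthly rate r = 25.8%/12 = 2.15% = 0.0215.
Recurrence: B ← B·(1+r) − €262.66.
Month 1: interest €63.43; balance after payment €2,750.77.
Month 2: interest €59.14; balance after payment €2,547.25.
Closed form: n = −ln(1 − rB₀/P)/ln(1+r) = −ln(0.75853)/ln(1.0215) ≈ 12.992, so the balance reaches zero during payment 13.

13 payments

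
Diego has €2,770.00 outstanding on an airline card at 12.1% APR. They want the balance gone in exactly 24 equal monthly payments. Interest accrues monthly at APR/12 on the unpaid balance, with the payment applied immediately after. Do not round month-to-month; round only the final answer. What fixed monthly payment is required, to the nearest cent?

€130.52

Monthly rate r = 12.1%/12 = 1.00833% = 0.0100833.
Level-payment amortization: P = B₀·r / (1 − (1+r)^(−n)) = 2770.00·0.0100833 / (1 − 1.01008^(−24)).
Denominator 1 − (1+r)^(−24) = 0.213991802.
P = 27.9308 / 0.213991802 ≈ 130.52.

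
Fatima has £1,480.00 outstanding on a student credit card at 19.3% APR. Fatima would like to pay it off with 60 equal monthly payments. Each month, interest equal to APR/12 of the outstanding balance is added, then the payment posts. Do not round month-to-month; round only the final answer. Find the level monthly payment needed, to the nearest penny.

£38.64

Monthly rate r = 19.3%/12 = 1.60833% = 0.0160833.
Level-payment amortization: P = B₀·r / (1 − (1+r)^(−n)) = 1480.00·0.0160833 / (1 − 1.01608^(−60)).
Denominator 1 − (1+r)^(−60) = 0.616080356.
P = 23.8033 / 0.616080356 ≈ 38.64.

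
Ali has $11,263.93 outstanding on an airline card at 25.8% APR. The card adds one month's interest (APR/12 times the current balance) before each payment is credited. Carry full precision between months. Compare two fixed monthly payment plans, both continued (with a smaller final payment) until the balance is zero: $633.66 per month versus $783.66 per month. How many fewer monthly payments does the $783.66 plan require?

Monthly rate r = 25.8%/12 = 2.15% = 0.0215.
At $633.66/mo: n = ⌈−ln(1 − rB₀/P)/ln(1+r)⌉ = 23 payments (last $405.99); total interest = total paid − $11,263.93 = $3,082.58.
At $783.66/mo: 18 payments (last $297.88); total interest $2,356.17.
Payments saved = 23 − 18 = 5.

5 fewer payments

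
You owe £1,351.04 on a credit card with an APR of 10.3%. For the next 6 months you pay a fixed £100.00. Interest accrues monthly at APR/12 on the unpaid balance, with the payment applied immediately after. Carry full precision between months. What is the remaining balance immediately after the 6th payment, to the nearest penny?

Monthly rate r = 10.3%/12 = 0.858333% = 0.00858333.
Each month: B ← B·(1+r) − £100.00.
Month 1: interest £11.60; balance after payment £1,262.64.
Month 2: interest £10.84; balance after payment £1,173.47.
Month 3: interest £10.07; balance after payment £1,083.55.
Month 4: interest £9.30; balance after payment £992.85.
Month 5: interest £8.52; balance after payment £901.37.
Month 6: interest £7.74; balance after payment £809.11.

£809.11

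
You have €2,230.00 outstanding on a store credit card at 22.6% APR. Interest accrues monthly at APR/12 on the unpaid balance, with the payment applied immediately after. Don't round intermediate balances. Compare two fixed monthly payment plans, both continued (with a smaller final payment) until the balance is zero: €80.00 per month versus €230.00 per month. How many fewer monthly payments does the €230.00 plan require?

29 fewer payments

Monthly rate r = 22.6%/12 = 1.88333% = 0.0188333.
At €80.00/mo: n = ⌈−ln(1 − rB₀/P)/ln(1+r)⌉ = 40 payments (last €71.79); total interest = total paid − €2,230.00 = €961.79.
At €230.00/mo: 11 payments (last €185.81); total interest €255.81.
Payments saved = 40 − 11 = 29.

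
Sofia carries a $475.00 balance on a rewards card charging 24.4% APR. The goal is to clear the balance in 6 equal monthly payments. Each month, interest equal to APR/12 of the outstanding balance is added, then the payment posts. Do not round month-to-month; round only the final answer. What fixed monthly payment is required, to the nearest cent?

Monthly rate r = 24.4%/12 = 2.03333% = 0.0203333.
Level-payment amortization: P = B₀·r / (1 − (1+r)^(−n)) = 475.00·0.0203333 / (1 − 1.02033^(−6)).
Denominator 1 − (1+r)^(−6) = 0.113767748.
P = 9.65833 / 0.113767748 ≈ 84.90.

$84.90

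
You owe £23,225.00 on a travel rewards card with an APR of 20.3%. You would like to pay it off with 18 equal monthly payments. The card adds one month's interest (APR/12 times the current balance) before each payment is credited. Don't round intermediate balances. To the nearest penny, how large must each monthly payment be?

Monthly rate r = 20.3%/12 = 1.69167% = 0.0169167.
Level-payment amortization: P = B₀·r / (1 − (1+r)^(−n)) = 23225.00·0.0169167 / (1 − 1.01692^(−18)).
Denominator 1 − (1+r)^(−18) = 0.260627275.
P = 392.89 / 0.260627275 ≈ 1507.48.

£1,507.48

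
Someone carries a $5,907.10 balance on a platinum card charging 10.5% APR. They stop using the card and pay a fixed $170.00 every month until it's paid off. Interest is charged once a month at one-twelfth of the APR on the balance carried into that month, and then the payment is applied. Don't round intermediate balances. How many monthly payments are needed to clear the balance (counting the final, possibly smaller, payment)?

Monthly rate r = 10.5%/12 = 0.875% = 0.00875.
Recurrence: B ← B·(1+r) − $170.00.
Month 1: interest $51.69; balance after payment $5,788.79.
Month 2: interest $50.65; balance after payment $5,669.44.
Closed form: n = −ln(1 − rB₀/P)/ln(1+r) = −ln(0.69596)/ln(1.00875) ≈ 41.606, so the balance reaches zero during payment 42.

42 payments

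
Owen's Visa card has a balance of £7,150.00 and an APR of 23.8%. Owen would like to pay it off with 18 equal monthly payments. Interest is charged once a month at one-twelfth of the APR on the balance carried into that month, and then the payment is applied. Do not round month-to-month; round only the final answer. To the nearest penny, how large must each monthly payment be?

£476.22

Monthly rate r = 23.8%/12 = 1.98333% = 0.0198333.
Level-payment amortization: P = B₀·r / (1 − (1+r)^(−n)) = 7150.00·0.0198333 / (1 − 1.01983^(−18)).
Denominator 1 − (1+r)^(−18) = 0.297778133.
P = 141.808 / 0.297778133 ≈ 476.22.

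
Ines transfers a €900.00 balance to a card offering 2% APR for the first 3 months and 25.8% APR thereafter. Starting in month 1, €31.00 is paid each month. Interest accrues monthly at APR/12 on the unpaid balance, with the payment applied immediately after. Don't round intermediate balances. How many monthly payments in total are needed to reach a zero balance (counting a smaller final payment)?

42 months

Promo months 1–3 at r₀ = 2%/12 = 0.00166667; months 4+ at r₁ = 25.8%/12 = 0.0215.
After month 3: iterate B ← B·(1+r₀) − €31.00 for 3 months → €811.35.
Then at r₁ with €31.00/mo: n₂ = −ln(1 − r₁·B/P)/ln(1+r₁) ≈ 38.88 → 39 more payments.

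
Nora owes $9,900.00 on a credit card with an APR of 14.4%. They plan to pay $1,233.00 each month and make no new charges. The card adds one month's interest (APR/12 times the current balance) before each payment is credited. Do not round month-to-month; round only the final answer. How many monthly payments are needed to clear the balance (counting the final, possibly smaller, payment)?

Monthly rate r = 14.4%/12 = 1.2% = 0.012.
Recurrence: B ← B·(1+r) − $1,233.00.
Month 1: interest $118.80; balance after payment $8,785.80.
Month 2: interest $105.43; balance after payment $7,658.23.
Closed form: n = −ln(1 − rB₀/P)/ln(1+r) = −ln(0.90365)/ln(1.012) ≈ 8.493, so the balance reaches zero during payment 9.

9 months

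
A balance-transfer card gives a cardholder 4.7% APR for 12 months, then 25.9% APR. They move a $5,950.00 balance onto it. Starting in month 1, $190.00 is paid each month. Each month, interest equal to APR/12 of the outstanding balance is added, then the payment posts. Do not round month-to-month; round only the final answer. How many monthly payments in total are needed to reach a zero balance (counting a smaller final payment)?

40 payments

Promo months 1–12 at r₀ = 4.7%/12 = 0.00391667; months 13+ at r₁ = 25.9%/12 = 0.0215833.
After month 12: iterate B ← B·(1+r₀) − $190.00 for 12 months → $3,905.99.
Then at r₁ with $190.00/mo: n₂ = −ln(1 − r₁·B/P)/ln(1+r₁) ≈ 27.46 → 28 more payments.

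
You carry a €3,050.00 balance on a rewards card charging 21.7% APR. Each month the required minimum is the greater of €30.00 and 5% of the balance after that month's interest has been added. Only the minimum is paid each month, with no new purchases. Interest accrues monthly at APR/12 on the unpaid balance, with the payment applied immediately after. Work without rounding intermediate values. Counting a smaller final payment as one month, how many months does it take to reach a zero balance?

74 months

Monthly rate r = 21.7%/12 = 1.80833% = 0.0180833.
While 5% of the post-interest balance exceeds €30.00, each month B ← (B·(1+r))·(1 − 0.05), i.e. B shrinks by the factor (1+r)·0.95 = 0.96718.
This holds for months 1–50. Entering month 51 the balance is €574.97; 5% of the post-interest balance is now below €30.00, so the flat €30.00 minimum applies from here.
From month 51 a fixed €30.00 at rate r clears €574.97 in 24 more payments. Total: 50 + 24 = 74 months.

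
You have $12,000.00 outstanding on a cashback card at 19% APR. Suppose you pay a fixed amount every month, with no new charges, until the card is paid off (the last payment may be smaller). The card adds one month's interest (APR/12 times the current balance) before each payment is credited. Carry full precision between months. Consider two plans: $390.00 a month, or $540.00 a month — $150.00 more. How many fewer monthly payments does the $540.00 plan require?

15 fewer payments

Monthly rate r = 19%/12 = 1.58333% = 0.0158333.
At $390.00/mo: n = ⌈−ln(1 − rB₀/P)/ln(1+r)⌉ = 43 payments (last $200.34); total interest = total paid − $12,000.00 = $4,580.34.
At $540.00/mo: 28 payments (last $327.06); total interest $2,907.06.
Payments saved = 43 − 28 = 15.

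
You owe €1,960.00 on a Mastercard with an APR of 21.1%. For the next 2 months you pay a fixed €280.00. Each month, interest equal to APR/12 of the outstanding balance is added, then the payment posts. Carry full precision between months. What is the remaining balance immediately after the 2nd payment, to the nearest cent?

€1,464.61

Monthly rate r = 21.1%/12 = 1.75833% = 0.0175833.
Each month: B ← B·(1+r) − €280.00.
Month 1: interest €34.46; balance after payment €1,714.46.
Month 2: interest €30.15; balance after payment €1,464.61.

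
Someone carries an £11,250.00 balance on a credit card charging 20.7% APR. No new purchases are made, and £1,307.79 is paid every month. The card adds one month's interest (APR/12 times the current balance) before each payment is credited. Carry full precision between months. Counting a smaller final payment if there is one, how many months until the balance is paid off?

Monthly rate r = 20.7%/12 = 1.725% = 0.01725.
Recurrence: B ← B·(1+r) − £1,307.79.
Month 1: interest £194.06; balance after payment £10,136.27.
Month 2: interest £174.85; balance after payment £9,003.33.
Closed form: n = −ln(1 − rB₀/P)/ln(1+r) = −ln(0.85161)/ln(1.01725) ≈ 9.392, so the balance reaches zero during payment 10.

10 months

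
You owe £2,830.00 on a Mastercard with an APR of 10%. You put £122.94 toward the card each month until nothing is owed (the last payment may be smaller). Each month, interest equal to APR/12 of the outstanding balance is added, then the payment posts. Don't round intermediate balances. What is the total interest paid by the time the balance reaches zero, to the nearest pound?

£325

Monthly rate r = 10%/12 = 0.833333% = 0.00833333.
Payoff takes n = ⌈−ln(1 − rB₀/P)/ln(1+r)⌉ = ⌈25.664⌉ = 26 payments; the last is £81.74.
Total paid = 25·£122.94 + £81.74 = £3,155.24.
Total interest = total paid − principal = £3,155.24 − £2,830.00 = £325.24.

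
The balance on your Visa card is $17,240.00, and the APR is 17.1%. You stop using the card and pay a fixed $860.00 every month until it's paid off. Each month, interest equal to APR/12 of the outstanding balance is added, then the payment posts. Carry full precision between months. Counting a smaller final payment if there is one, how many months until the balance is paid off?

24 payments

Monthly rate r = 17.1%/12 = 1.425% = 0.01425.
Recurrence: B ← B·(1+r) − $860.00.
Month 1: interest $245.67; balance after payment $16,625.67.
Month 2: interest $236.92; balance after payment $16,002.59.
Closed form: n = −ln(1 − rB₀/P)/ln(1+r) = −ln(0.71434)/ln(1.01425) ≈ 23.775, so the balance reaches zero during payment 24.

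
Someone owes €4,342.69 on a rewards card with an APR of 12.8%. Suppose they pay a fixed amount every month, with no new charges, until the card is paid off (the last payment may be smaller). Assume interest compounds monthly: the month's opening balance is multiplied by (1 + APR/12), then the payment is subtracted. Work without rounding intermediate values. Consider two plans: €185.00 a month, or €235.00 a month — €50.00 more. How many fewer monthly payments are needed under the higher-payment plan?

7 fewer payments

Monthly rate r = 12.8%/12 = 1.06667% = 0.0106667.
At €185.00/mo: n = ⌈−ln(1 − rB₀/P)/ln(1+r)⌉ = 28 payments (last €30.24); total interest = total paid − €4,342.69 = €682.55.
At €235.00/mo: 21 payments (last €162.84); total interest €520.15.
Payments saved = 28 − 21 = 7.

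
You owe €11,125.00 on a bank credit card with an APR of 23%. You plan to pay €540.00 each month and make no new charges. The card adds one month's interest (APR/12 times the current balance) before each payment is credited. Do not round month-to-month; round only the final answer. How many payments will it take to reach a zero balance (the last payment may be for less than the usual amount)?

Monthly rate r = 23%/12 = 1.91667% = 0.0191667.
Recurrence: B ← B·(1+r) − €540.00.
Month 1: interest €213.23; balance after payment €10,798.23.
Month 2: interest €206.97; balance after payment €10,465.20.
Closed form: n = −ln(1 − rB₀/P)/ln(1+r) = −ln(0.60513)/ln(1.01917) ≈ 26.458, so the balance reaches zero during payment 27.

27 months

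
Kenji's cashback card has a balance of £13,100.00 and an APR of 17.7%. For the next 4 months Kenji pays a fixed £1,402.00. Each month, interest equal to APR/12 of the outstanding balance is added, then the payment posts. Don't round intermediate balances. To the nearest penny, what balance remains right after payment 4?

£8,156.87

Monthly rate r = 17.7%/12 = 1.475% = 0.01475.
Each month: B ← B·(1+r) − £1,402.00.
Month 1: interest £193.22; balance after payment £11,891.23.
Month 2: interest £175.40; balance after payment £10,664.62.
Month 3: interest £157.30; balance after payment £9,419.92.
Month 4: interest £138.94; balance after payment £8,156.87.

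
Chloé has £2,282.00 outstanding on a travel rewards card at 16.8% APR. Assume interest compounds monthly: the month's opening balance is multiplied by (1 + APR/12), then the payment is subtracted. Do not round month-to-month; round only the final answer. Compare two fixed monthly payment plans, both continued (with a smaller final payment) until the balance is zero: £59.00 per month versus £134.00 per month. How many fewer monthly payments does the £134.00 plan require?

37 fewer payments

Monthly rate r = 16.8%/12 = 1.4% = 0.014.
At £59.00/mo: n = ⌈−ln(1 − rB₀/P)/ln(1+r)⌉ = 57 payments (last £5.18); total interest = total paid − £2,282.00 = £1,027.18.
At £134.00/mo: 20 payments (last £79.28); total interest £343.28.
Payments saved = 57 − 20 = 37.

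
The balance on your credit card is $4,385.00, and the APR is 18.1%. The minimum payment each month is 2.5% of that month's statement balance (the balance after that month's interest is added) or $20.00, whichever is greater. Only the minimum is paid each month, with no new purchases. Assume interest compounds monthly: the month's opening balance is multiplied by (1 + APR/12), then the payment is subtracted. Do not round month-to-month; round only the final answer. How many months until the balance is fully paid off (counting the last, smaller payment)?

Monthly rate r = 18.1%/12 = 1.50833% = 0.0150833.
While 2.5% of the post-interest balance exceeds $20.00, each month B ← (B·(1+r))·(1 − 0.025), i.e. B shrinks by the factor (1+r)·0.975 = 0.98971.
This holds for months 1–166. Entering month 167 the balance is $787.08; 2.5% of the post-interest balance is now below $20.00, so the flat $20.00 minimum applies from here.
From month 167 a fixed $20.00 at rate r clears $787.08 in 61 more payments. Total: 166 + 61 = 227 months.

227 months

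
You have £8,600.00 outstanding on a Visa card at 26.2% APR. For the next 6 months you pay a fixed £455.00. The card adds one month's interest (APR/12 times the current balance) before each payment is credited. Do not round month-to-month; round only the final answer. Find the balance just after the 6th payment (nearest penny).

£6,906.49

Monthly rate r = 26.2%/12 = 2.18333% = 0.0218333.
Each month: B ← B·(1+r) − £455.00.
Month 1: interest £187.77; balance after payment £8,332.77.
Month 2: interest £181.93; balance after payment £8,059.70.
Month 3: interest £175.97; balance after payment £7,780.67.
Month 4: interest £169.88; balance after payment £7,495.55.
Month 5: interest £163.65; balance after payment £7,204.20.
Month 6: interest £157.29; balance after payment £6,906.49.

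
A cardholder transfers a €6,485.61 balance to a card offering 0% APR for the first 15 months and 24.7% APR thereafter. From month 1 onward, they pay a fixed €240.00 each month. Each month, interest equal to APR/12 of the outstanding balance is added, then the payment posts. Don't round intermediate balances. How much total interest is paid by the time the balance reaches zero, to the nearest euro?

€464

Promo months 1–15 at r₀ = 0%/12 = 0; months 16+ at r₁ = 24.7%/12 = 0.0205833.
After month 15 (no interest yet): B = €6,485.61 − 15·€240.00 = €2,885.61.
Then at r₁ with €240.00/mo: n₂ = −ln(1 − r₁·B/P)/ln(1+r₁) ≈ 13.96 → 14 more payments.
Total paid = 28·€240.00 + €229.36 = €6,949.36; interest = €6,949.36 − €6,485.61 = €463.75.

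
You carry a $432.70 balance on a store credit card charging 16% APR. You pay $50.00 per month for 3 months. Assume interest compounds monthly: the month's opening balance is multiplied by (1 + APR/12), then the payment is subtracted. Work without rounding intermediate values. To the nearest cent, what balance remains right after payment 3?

$298.23

Monthly rate r = 16%/12 = 1.33333% = 0.0133333.
Each month: B ← B·(1+r) − $50.00.
Month 1: interest $5.77; balance after payment $388.47.
Month 2: interest $5.18; balance after payment $343.65.
Month 3: interest $4.58; balance after payment $298.23.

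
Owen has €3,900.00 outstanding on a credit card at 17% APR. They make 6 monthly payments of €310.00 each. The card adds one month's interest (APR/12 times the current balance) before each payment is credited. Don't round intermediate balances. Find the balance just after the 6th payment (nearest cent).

€2,316.33

Monthly rate r = 17%/12 = 1.41667% = 0.0141667.
Each month: B ← B·(1+r) − €310.00.
Month 1: interest €55.25; balance after payment €3,645.25.
Month 2: interest €51.64; balance after payment €3,386.89.
Month 3: interest €47.98; balance after payment €3,124.87.
Month 4: interest €44.27; balance after payment €2,859.14.
Month 5: interest €40.50; balance after payment €2,589.65.
Month 6: interest €36.69; balance after payment €2,316.33.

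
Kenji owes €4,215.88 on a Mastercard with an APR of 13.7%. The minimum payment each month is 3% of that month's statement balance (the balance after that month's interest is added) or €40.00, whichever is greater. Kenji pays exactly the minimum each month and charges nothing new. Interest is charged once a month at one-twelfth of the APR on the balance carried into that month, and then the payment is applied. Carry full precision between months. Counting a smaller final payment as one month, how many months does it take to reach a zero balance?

Monthly rate r = 13.7%/12 = 1.14167% = 0.0114167.
While 3% of the post-interest balance exceeds €40.00, each month B ← (B·(1+r))·(1 − 0.03), i.e. B shrinks by the factor (1+r)·0.97 = 0.98107.
This holds for months 1–61. Entering month 62 the balance is €1,314.32; 3% of the post-interest balance is now below €40.00, so the flat €40.00 minimum applies from here.
From month 62 a fixed €40.00 at rate r clears €1,314.32 in 42 more payments. Total: 61 + 42 = 103 months.

103 months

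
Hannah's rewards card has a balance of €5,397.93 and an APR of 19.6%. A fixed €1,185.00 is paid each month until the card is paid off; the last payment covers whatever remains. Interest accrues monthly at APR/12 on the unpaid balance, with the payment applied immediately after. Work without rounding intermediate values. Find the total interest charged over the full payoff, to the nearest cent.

Monthly rate r = 19.6%/12 = 1.63333% = 0.0163333.
Payoff takes n = ⌈−ln(1 − rB₀/P)/ln(1+r)⌉ = ⌈4.772⌉ = 5 payments; the last is €916.66.
Total paid = 4·€1,185.00 + €916.66 = €5,656.66.
Total interest = total paid − principal = €5,656.66 − €5,397.93 = €258.73.

€258.73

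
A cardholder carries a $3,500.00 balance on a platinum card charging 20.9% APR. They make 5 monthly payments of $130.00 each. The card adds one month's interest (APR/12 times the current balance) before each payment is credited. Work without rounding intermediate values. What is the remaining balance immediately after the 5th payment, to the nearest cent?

$3,142.56

Monthly rate r = 20.9%/12 = 1.74167% = 0.0174167.
Each month: B ← B·(1+r) − $130.00.
Month 1: interest $60.96; balance after payment $3,430.96.
Month 2: interest $59.76; balance after payment $3,360.71.
Month 3: interest $58.53; balance after payment $3,289.25.
Month 4: interest $57.29; balance after payment $3,216.53.
Month 5: interest $56.02; balance after payment $3,142.56.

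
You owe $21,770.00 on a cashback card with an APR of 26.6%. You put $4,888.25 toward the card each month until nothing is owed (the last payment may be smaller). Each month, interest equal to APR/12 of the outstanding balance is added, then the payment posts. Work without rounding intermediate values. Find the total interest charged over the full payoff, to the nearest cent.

Monthly rate r = 26.6%/12 = 2.21667% = 0.0221667.
Payoff takes n = ⌈−ln(1 − rB₀/P)/ln(1+r)⌉ = ⌈4.741⌉ = 5 payments; the last is $3,631.36.
Total paid = 4·$4,888.25 + $3,631.36 = $23,184.36.
Total interest = total paid − principal = $23,184.36 − $21,770.00 = $1,414.36.

$1,414.36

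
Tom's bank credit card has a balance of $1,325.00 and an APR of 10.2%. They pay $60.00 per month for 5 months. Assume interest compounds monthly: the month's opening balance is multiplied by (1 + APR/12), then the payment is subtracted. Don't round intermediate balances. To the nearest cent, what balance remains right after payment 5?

$1,077.13

Monthly rate r = 10.2%/12 = 0.85% = 0.0085.
Each month: B ← B·(1+r) − $60.00.
Month 1: interest $11.26; balance after payment $1,276.26.
Month 2: interest $10.85; balance after payment $1,227.11.
Month 3: interest $10.43; balance after payment $1,177.54.
Month 4: interest $10.01; balance after payment $1,127.55.
Month 5: interest $9.58; balance after payment $1,077.13.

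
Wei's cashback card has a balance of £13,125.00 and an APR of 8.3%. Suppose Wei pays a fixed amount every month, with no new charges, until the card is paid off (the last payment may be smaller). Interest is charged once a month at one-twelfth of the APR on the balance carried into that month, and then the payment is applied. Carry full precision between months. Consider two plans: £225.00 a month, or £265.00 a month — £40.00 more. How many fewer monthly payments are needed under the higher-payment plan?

14 fewer payments

Monthly rate r = 8.3%/12 = 0.691667% = 0.00691667.
At £225.00/mo: n = ⌈−ln(1 − rB₀/P)/ln(1+r)⌉ = 75 payments (last £214.11); total interest = total paid − £13,125.00 = £3,739.11.
At £265.00/mo: 61 payments (last £224.90); total interest £2,999.90.
Payments saved = 75 − 61 = 14.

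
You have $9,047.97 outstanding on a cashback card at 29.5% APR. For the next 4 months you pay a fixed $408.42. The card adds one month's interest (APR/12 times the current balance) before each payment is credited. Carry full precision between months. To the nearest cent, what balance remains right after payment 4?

Monthly rate r = 29.5%/12 = 2.45833% = 0.0245833.
Each month: B ← B·(1+r) − $408.42.
Month 1: interest $222.43; balance after payment $8,861.98.
Month 2: interest $217.86; balance after payment $8,671.42.
Month 3: interest $213.17; balance after payment $8,476.17.
Month 4: interest $208.37; balance after payment $8,276.12.

$8,276.12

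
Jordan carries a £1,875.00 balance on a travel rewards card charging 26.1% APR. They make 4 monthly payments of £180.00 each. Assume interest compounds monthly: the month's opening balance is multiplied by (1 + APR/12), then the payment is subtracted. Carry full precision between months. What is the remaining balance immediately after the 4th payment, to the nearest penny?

£1,299.69

Monthly rate r = 26.1%/12 = 2.175% = 0.02175.
Each month: B ← B·(1+r) − £180.00.
Month 1: interest £40.78; balance after payment £1,735.78.
Month 2: interest £37.75; balance after payment £1,593.53.
Month 3: interest £34.66; balance after payment £1,448.19.
Month 4: interest £31.50; balance after payment £1,299.69.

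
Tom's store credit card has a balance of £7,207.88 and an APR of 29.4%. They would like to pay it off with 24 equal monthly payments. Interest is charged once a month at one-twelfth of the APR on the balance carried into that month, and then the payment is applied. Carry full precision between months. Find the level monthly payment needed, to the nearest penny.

£400.79

Monthly rate r = 29.4%/12 = 2.45% = 0.0245.
Level-payment amortization: P = B₀·r / (1 − (1+r)^(−n)) = 7207.88·0.0245 / (1 − 1.0245^(−24)).
Denominator 1 − (1+r)^(−24) = 0.440612324.
P = 176.593 / 0.440612324 ≈ 400.79.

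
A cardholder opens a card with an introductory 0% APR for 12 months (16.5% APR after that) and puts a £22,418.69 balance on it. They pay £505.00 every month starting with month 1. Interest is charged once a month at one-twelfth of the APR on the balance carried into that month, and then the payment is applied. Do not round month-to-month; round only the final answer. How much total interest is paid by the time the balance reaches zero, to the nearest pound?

£5,442

Promo months 1–12 at r₀ = 0%/12 = 0; months 13+ at r₁ = 16.5%/12 = 0.01375.
After month 12 (no interest yet): B = £22,418.69 − 12·£505.00 = £16,358.69.
Then at r₁ with £505.00/mo: n₂ = −ln(1 − r₁·B/P)/ln(1+r₁) ≈ 43.17 → 44 more payments.
Total paid = 55·£505.00 + £85.68 = £27,860.68; interest = £27,860.68 − £22,418.69 = £5,441.99.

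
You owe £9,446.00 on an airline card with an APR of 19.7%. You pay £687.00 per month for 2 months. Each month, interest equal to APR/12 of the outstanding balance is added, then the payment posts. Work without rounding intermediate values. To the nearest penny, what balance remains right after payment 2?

£8,373.41

Monthly rate r = 19.7%/12 = 1.64167% = 0.0164167.
Each month: B ← B·(1+r) − £687.00.
Month 1: interest £155.07; balance after payment £8,914.07.
Month 2: interest £146.34; balance after payment £8,373.41.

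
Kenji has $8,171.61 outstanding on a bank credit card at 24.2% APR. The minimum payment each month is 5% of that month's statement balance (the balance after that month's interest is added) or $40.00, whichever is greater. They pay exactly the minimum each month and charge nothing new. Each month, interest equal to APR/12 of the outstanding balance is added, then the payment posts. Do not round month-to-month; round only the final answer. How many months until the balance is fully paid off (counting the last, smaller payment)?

101 months

Monthly rate r = 24.2%/12 = 2.01667% = 0.0201667.
While 5% of the post-interest balance exceeds $40.00, each month B ← (B·(1+r))·(1 − 0.05), i.e. B shrinks by the factor (1+r)·0.95 = 0.96916.
This holds for months 1–75. Entering month 76 the balance is $779.67; 5% of the post-interest balance is now below $40.00, so the flat $40.00 minimum applies from here.
From month 76 a fixed $40.00 at rate r clears $779.67 in 26 more payments. Total: 75 + 26 = 101 months.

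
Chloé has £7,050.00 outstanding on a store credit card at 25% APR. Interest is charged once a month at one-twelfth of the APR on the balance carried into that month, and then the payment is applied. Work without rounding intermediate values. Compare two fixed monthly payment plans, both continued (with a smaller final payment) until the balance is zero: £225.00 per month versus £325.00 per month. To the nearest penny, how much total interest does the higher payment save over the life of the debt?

Monthly rate r = 25%/12 = 2.08333% = 0.0208333.
At £225.00/mo: n = ⌈−ln(1 − rB₀/P)/ln(1+r)⌉ = 52 payments (last £68.22); total interest = total paid − £7,050.00 = £4,493.22.
At £325.00/mo: 30 payments (last £53.74); total interest £2,428.74.
Interest saved = £4,493.22 − £2,428.74 = £2,064.48.

£2,064.48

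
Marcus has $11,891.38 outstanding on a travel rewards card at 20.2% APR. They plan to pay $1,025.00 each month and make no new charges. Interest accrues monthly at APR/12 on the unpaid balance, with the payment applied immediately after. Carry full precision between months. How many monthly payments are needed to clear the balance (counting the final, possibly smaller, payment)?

Monthly rate r = 20.2%/12 = 1.68333% = 0.0168333.
Recurrence: B ← B·(1+r) − $1,025.00.
Month 1: interest $200.17; balance after payment $11,066.55.
Month 2: interest $186.29; balance after payment $10,227.84.
Closed form: n = −ln(1 − rB₀/P)/ln(1+r) = −ln(0.80471)/ln(1.01683) ≈ 13.016, so the balance reaches zero during payment 14.

14 months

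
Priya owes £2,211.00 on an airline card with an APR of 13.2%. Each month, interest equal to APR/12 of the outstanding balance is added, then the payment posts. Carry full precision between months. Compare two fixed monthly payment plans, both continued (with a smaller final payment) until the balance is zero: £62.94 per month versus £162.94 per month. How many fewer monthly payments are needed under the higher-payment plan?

30 fewer payments

Monthly rate r = 13.2%/12 = 1.1% = 0.011.
At £62.94/mo: n = ⌈−ln(1 − rB₀/P)/ln(1+r)⌉ = 45 payments (last £40.81); total interest = total paid − £2,211.00 = £599.17.
At £162.94/mo: 15 payments (last £126.66); total interest £196.82.
Payments saved = 45 − 15 = 30.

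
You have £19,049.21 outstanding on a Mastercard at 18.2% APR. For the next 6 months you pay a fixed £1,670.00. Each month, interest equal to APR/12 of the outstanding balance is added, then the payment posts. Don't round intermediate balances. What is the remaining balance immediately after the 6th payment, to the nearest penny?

£10,442.06

Monthly rate r = 18.2%/12 = 1.51667% = 0.0151667.
Each month: B ← B·(1+r) − £1,670.00.
Month 1: interest £288.91; balance after payment £17,668.12.
Month 2: interest £267.97; balance after payment £16,266.09.
Month 3: interest £246.70; balance after payment £14,842.79.
Month 4: interest £225.12; balance after payment £13,397.91.
Month 5: interest £203.20; balance after payment £11,931.11.
Month 6: interest £180.96; balance after payment £10,442.06.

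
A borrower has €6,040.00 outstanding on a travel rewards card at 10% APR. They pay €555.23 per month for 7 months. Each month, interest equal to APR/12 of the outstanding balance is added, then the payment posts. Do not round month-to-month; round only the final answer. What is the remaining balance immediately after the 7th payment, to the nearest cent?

€2,416.13

Monthly rate r = 10%/12 = 0.833333% = 0.00833333.
Each month: B ← B·(1+r) − €555.23.
Month 1: interest €50.33; balance after payment €5,535.10.
Month 2: interest €46.13; balance after payment €5,026.00.
Month 3: interest €41.88; balance after payment €4,512.65.
Month 4: interest €37.61; balance after payment €3,995.03.
Month 5: interest €33.29; balance after payment €3,473.09.
Month 6: interest €28.94; balance after payment €2,946.80.
Month 7: interest €24.56; balance after payment €2,416.13.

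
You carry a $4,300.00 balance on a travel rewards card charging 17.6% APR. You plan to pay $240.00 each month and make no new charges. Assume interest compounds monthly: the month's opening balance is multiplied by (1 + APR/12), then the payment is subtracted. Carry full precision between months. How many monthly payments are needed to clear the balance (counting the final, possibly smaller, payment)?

Monthly rate r = 17.6%/12 = 1.46667% = 0.0146667.
Recurrence: B ← B·(1+r) − $240.00.
Month 1: interest $63.07; balance after payment $4,123.07.
Month 2: interest $60.47; balance after payment $3,943.54.
Closed form: n = −ln(1 − rB₀/P)/ln(1+r) = −ln(0.73722)/ln(1.01467) ≈ 20.938, so the balance reaches zero during payment 21.

21 months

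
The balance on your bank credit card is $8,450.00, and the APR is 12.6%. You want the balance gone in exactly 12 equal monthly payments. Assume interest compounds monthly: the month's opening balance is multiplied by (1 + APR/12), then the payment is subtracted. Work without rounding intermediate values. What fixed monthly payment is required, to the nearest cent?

Monthly rate r = 12.6%/12 = 1.05% = 0.0105.
Level-payment amortization: P = B₀·r / (1 − (1+r)^(−n)) = 8450.00·0.0105 / (1 − 1.0105^(−12)).
Denominator 1 − (1+r)^(−12) = 0.117805825.
P = 88.725 / 0.117805825 ≈ 753.15.

$753.15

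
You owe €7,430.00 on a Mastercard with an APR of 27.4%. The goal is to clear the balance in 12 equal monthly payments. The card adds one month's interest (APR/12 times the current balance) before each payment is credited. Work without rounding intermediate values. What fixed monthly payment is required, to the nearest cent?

Monthly rate r = 27.4%/12 = 2.28333% = 0.0228333.
Level-payment amortization: P = B₀·r / (1 − (1+r)^(−n)) = 7430.00·0.0228333 / (1 − 1.02283^(−12)).
Denominator 1 − (1+r)^(−12) = 0.237321462.
P = 169.652 / 0.237321462 ≈ 714.86.

€714.86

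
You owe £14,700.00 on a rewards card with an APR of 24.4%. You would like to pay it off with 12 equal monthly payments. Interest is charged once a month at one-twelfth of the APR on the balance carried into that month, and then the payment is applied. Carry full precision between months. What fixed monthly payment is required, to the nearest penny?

Monthly rate r = 24.4%/12 = 2.03333% = 0.0203333.
Level-payment amortization: P = B₀·r / (1 − (1+r)^(−n)) = 14700.00·0.0203333 / (1 − 1.02033^(−12)).
Denominator 1 − (1+r)^(−12) = 0.214592396.
P = 298.9 / 0.214592396 ≈ 1392.87.

£1,392.87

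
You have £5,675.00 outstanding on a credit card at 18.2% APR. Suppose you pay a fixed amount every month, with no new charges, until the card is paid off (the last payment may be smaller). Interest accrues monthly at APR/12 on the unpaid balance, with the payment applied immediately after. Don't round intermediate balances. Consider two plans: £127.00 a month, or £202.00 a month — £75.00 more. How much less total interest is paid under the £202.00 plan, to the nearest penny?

£2,101.92

Monthly rate r = 18.2%/12 = 1.51667% = 0.0151667.
At £127.00/mo: n = ⌈−ln(1 − rB₀/P)/ln(1+r)⌉ = 76 payments (last £28.72); total interest = total paid − £5,675.00 = £3,878.72.
At £202.00/mo: 37 payments (last £179.80); total interest £1,776.80.
Interest saved = £3,878.72 − £1,776.80 = £2,101.92.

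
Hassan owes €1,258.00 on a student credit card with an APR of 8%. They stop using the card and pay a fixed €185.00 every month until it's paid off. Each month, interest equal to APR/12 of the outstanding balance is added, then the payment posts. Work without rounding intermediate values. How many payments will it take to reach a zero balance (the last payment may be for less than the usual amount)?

Monthly rate r = 8%/12 = 0.666667% = 0.00666667.
Recurrence: B ← B·(1+r) − €185.00.
Month 1: interest €8.39; balance after payment €1,081.39.
Month 2: interest €7.21; balance after payment €903.60.
Closed form: n = −ln(1 − rB₀/P)/ln(1+r) = −ln(0.95467)/ln(1.00667) ≈ 6.982, so the balance reaches zero during payment 7.

7 payments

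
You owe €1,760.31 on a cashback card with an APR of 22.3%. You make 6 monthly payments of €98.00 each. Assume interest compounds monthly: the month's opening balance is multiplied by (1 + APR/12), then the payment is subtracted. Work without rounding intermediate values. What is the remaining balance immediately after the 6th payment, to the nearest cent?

Monthly rate r = 22.3%/12 = 1.85833% = 0.0185833.
Each month: B ← B·(1+r) − €98.00.
Month 1: interest €32.71; balance after payment €1,695.02.
Month 2: interest €31.50; balance after payment €1,628.52.
Month 3: interest €30.26; balance after payment €1,560.78.
Month 4: interest €29.00; balance after payment €1,491.79.
Month 5: interest €27.72; balance after payment €1,421.51.
Month 6: interest €26.42; balance after payment €1,349.93.

€1,349.93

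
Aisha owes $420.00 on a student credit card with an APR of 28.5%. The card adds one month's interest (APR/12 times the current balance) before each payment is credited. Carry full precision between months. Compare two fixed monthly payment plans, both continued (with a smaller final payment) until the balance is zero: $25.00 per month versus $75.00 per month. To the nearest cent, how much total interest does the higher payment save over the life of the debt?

Monthly rate r = 28.5%/12 = 2.375% = 0.02375.
At $25.00/mo: n = ⌈−ln(1 − rB₀/P)/ln(1+r)⌉ = 22 payments (last $17.36); total interest = total paid − $420.00 = $122.36.
At $75.00/mo: 7 payments (last $6.08); total interest $36.08.
Interest saved = $122.36 − $36.08 = $86.28.

$86.28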